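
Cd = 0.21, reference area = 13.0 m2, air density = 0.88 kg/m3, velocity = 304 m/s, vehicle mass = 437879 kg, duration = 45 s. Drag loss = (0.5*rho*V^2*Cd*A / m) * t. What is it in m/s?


D = 0.5 * 0.88 * 304^2 * 0.21 * 13.0 = 111010.1 N
a = 111010.1 / 437879 = 0.2535 m/s2
dV = 0.2535 * 45 = 11.4 m/s

11.4 m/s


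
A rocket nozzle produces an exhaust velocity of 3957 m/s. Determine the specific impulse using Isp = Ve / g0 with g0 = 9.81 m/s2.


Isp = Ve / g0 = 3957 / 9.81 = 403.4 s

403.4 s


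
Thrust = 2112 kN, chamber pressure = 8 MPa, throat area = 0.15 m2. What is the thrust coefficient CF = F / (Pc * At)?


CF = 2112000 / (8e6 * 0.15) = 1.76

1.76


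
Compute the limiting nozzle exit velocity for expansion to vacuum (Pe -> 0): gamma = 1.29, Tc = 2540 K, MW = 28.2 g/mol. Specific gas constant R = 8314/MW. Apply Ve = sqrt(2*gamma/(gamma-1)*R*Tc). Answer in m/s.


R = 8314 / 28.2 = 294.82 J/(kg.K)
Ve = sqrt(2 * 1.29 / (1.29 - 1) * 294.82 * 2540) = 2581 m/s

2581 m/s


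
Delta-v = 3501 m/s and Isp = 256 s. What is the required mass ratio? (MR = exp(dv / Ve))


Ve = 256 * 9.81 = 2511.36 m/s
MR = exp(3501 / 2511.36) = 4.031

4.031


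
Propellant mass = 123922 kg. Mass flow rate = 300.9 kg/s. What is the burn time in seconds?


tb = 123922 / 300.9 = 411.8 s

411.8 s


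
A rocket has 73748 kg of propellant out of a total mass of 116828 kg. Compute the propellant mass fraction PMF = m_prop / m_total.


PMF = 73748 / 116828 = 0.631

0.631


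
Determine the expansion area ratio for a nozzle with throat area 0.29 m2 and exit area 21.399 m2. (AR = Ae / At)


AR = 21.399 / 0.29 = 73.8

73.8


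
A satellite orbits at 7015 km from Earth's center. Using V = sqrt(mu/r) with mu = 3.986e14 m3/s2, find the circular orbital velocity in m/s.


V = sqrt(3.986e14 / 7015000) = 7538 m/s

7538 m/s


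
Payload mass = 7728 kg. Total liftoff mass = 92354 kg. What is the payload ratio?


PR = 7728 / 92354 = 0.0837

0.0837


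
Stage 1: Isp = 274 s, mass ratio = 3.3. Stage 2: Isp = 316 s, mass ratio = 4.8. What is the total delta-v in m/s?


dV1 = 274 * 9.81 * ln(3.3) = 3209.2 m/s
dV2 = 316 * 9.81 * ln(4.8) = 4862.6 m/s
Total dV = 3209.2 + 4862.6 = 8071.8 m/s ~ 8072 m/s

8072 m/s


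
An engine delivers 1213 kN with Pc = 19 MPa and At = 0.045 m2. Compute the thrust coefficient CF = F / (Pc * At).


CF = 1213000 / (19e6 * 0.045) = 1.42

1.42


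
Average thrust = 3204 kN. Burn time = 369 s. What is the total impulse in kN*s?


It = 3204 * 369 = 1182276 kN*s

1182276 kN*s


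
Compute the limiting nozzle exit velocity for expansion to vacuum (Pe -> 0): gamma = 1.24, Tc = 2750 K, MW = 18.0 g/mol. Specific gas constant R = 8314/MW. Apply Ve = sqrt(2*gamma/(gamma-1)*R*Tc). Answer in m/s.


R = 8314 / 18.0 = 461.89 J/(kg.K)
Ve = sqrt(2 * 1.24 / (1.24 - 1) * 461.89 * 2750) = 3623 m/s

3623 m/s


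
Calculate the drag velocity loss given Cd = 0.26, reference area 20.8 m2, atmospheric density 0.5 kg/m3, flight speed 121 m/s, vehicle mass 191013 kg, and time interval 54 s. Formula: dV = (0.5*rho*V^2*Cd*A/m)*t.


D = 0.5 * 0.5 * 121^2 * 0.26 * 20.8 = 19794.63 N
a = 19794.63 / 191013 = 0.1036 m/s2
dV = 0.1036 * 54 = 5.6 m/s

5.6 m/s


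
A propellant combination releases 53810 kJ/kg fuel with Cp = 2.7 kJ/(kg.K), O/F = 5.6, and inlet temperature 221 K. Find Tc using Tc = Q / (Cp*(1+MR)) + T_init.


Tc = 53810 / (2.7 * (1 + 5.6)) + 221 = 3241 K

3241 K


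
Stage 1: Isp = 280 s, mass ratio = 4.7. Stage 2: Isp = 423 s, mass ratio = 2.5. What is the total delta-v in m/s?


dV1 = 280 * 9.81 * ln(4.7) = 4250.8 m/s
dV2 = 423 * 9.81 * ln(2.5) = 3802.3 m/s
Total dV = 4250.8 + 3802.3 = 8053.1 m/s ~ 8053 m/s

8053 m/s


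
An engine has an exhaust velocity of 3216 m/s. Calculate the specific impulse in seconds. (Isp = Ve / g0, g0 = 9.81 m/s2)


Isp = Ve / g0 = 3216 / 9.81 = 327.8 s

327.8 s


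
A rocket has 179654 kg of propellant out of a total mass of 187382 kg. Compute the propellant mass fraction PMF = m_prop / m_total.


PMF = 179654 / 187382 = 0.959

0.959


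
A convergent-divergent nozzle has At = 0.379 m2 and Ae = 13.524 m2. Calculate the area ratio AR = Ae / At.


AR = 13.524 / 0.379 = 35.7

35.7


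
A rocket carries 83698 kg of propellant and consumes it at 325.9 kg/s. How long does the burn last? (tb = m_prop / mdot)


tb = 83698 / 325.9 = 256.8 s

256.8 s


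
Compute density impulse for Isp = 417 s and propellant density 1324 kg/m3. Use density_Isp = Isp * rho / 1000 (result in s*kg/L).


rho*Isp = 417 * 1324 / 1000 = 552 s*kg/L

552 s*kg/L


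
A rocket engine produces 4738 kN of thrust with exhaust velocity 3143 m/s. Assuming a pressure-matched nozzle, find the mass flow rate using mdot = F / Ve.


mdot = F / Ve = 4738000 / 3143 = 1507.5 kg/s

1507.5 kg/s


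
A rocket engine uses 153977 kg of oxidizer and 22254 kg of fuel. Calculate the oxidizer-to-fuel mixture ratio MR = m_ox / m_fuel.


MR = 153977 / 22254 = 6.92

6.92


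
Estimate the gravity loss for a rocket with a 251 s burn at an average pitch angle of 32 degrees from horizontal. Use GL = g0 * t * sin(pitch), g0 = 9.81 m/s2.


GL = 9.81 * 251 * sin(32 deg) = 1305 m/s

1305 m/s


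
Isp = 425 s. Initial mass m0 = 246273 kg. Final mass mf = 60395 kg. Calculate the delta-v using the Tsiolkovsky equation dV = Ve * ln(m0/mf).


Ve = 425 * 9.81 = 4169.25 m/s
dV = 4169.25 * ln(246273/60395) = 5860 m/s

5860 m/s


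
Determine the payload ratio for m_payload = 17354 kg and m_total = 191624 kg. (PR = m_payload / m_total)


PR = 17354 / 191624 = 0.0906

0.0906


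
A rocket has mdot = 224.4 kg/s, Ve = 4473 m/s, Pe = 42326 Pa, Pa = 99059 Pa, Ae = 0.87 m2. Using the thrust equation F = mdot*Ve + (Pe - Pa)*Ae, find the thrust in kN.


F = 224.4 * 4473 + (42326 - 99059) * 0.87 = 954383.0 N = 954.4 kN

954.4 kN


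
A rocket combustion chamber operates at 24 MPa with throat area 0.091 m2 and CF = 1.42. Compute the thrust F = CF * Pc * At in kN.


F = 1.42 * 24e6 * 0.091 = 3.1013e+06 N = 3101.3 kN

3101.3 kN


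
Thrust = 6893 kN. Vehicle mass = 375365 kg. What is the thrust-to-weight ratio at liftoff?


TWR = 6893000 / (375365 * 9.81) = 1.87

1.87


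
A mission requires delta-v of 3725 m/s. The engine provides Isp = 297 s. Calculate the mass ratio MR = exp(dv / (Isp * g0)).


Ve = 297 * 9.81 = 2913.57 m/s
MR = exp(3725 / 2913.57) = 3.591

3.591


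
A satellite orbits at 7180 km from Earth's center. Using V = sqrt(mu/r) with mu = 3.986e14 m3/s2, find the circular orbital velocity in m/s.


V = sqrt(3.986e14 / 7180000) = 7451 m/s

7451 m/s


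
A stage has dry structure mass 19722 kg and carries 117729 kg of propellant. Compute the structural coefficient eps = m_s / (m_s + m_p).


eps = 19722 / (19722 + 117729) = 0.1435

0.1435


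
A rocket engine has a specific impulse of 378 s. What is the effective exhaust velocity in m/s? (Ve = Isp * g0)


Ve = Isp * g0 = 378 * 9.81 = 3708.2 m/s

3708.2 m/s


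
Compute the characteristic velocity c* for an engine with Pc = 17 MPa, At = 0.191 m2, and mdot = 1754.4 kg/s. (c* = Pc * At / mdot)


c* = 17e6 * 0.191 / 1754.4 = 1851 m/s

1851 m/s


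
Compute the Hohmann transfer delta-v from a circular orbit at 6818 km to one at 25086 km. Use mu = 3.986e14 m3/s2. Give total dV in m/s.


V1 = sqrt(mu/r1) = 7646.1 m/s
dV1 = V1*(sqrt(2*r2/(r1+r2)) - 1) = 1942.34 m/s
V2 = sqrt(mu/r2) = 3986.14 m/s
dV2 = V2*(1 - sqrt(2*r1/(r1+r2))) = 1380.15 m/s
Total dV = 3322 m/s

3322 m/s


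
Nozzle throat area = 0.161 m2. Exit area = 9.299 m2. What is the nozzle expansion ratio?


AR = 9.299 / 0.161 = 57.8

57.8


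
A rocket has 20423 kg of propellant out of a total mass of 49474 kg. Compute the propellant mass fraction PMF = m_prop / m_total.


PMF = 20423 / 49474 = 0.413

0.413


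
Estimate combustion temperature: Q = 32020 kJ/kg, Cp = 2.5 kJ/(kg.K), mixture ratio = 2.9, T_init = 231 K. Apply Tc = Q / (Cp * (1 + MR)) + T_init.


Tc = 32020 / (2.5 * (1 + 2.9)) + 231 = 3515 K

3515 K


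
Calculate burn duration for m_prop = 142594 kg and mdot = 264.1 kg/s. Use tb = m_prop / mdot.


tb = 142594 / 264.1 = 539.9 s

539.9 s


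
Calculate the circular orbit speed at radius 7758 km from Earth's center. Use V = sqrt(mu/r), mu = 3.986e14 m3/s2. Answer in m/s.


V = sqrt(3.986e14 / 7758000) = 7168 m/s

7168 m/s


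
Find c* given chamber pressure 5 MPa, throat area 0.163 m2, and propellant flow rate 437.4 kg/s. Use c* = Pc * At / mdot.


c* = 5e6 * 0.163 / 437.4 = 1863 m/s

1863 m/s


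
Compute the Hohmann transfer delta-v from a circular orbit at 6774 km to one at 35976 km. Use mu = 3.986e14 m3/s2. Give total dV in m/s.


V1 = sqrt(mu/r1) = 7670.9 m/s
dV1 = V1*(sqrt(2*r2/(r1+r2)) - 1) = 2280.85 m/s
V2 = sqrt(mu/r2) = 3328.6 m/s
dV2 = V2*(1 - sqrt(2*r1/(r1+r2))) = 1454.77 m/s
Total dV = 3736 m/s

3736 m/s


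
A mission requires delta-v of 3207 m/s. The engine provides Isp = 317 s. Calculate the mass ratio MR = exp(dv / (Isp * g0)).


Ve = 317 * 9.81 = 3109.77 m/s
MR = exp(3207 / 3109.77) = 2.805

2.805


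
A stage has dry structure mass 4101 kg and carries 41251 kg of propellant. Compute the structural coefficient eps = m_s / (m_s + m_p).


eps = 4101 / (4101 + 41251) = 0.0904

0.0904


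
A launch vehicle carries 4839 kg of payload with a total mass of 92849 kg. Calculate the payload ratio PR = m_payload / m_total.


PR = 4839 / 92849 = 0.0521

0.0521


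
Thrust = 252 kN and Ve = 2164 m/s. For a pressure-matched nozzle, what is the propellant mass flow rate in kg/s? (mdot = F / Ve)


mdot = F / Ve = 252000 / 2164 = 116.5 kg/s

116.5 kg/s


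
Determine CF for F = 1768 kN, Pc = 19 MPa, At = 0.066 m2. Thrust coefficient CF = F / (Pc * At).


CF = 1768000 / (19e6 * 0.066) = 1.41

1.41


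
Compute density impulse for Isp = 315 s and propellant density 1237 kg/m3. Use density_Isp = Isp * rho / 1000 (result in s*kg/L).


rho*Isp = 315 * 1237 / 1000 = 390 s*kg/L

390 s*kg/L


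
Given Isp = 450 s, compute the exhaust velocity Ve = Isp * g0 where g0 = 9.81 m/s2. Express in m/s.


Ve = Isp * g0 = 450 * 9.81 = 4414.5 m/s

4414.5 m/s


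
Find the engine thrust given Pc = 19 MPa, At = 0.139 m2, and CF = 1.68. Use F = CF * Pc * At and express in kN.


F = 1.68 * 19e6 * 0.139 = 4.4369e+06 N = 4436.9 kN

4436.9 kN


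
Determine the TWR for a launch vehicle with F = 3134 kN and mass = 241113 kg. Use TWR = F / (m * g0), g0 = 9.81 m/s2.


TWR = 3134000 / (241113 * 9.81) = 1.32

1.32


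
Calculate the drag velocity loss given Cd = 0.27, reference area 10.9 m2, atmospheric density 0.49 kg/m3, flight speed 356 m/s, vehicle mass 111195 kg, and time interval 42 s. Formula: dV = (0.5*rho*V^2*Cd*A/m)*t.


D = 0.5 * 0.49 * 356^2 * 0.27 * 10.9 = 91381.09 N
a = 91381.09 / 111195 = 0.8218 m/s2
dV = 0.8218 * 42 = 34.5 m/s

34.5 m/s


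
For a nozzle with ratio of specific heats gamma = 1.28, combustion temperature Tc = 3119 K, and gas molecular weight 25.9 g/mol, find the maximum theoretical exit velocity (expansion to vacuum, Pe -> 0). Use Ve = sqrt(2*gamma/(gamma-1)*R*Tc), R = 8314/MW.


R = 8314 / 25.9 = 321.0 J/(kg.K)
Ve = sqrt(2 * 1.28 / (1.28 - 1) * 321.0 * 3119) = 3026 m/s

3026 m/s


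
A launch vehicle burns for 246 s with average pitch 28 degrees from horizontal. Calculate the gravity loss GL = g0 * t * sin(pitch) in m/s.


GL = 9.81 * 246 * sin(28 deg) = 1133 m/s

1133 m/s


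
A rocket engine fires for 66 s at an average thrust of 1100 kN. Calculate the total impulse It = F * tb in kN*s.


It = 1100 * 66 = 72600 kN*s

72600 kN*s


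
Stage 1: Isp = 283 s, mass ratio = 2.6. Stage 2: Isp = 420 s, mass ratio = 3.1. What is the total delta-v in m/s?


dV1 = 283 * 9.81 * ln(2.6) = 2652.7 m/s
dV2 = 420 * 9.81 * ln(3.1) = 4661.6 m/s
Total dV = 2652.7 + 4661.6 = 7314.3 m/s ~ 7314 m/s

7314 m/s


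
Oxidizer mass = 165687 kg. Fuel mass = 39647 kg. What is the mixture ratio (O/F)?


MR = 165687 / 39647 = 4.18

4.18


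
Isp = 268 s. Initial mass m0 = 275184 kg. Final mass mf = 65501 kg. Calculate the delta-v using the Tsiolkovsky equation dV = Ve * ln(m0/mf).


Ve = 268 * 9.81 = 2629.08 m/s
dV = 2629.08 * ln(275184/65501) = 3774 m/s

3774 m/s


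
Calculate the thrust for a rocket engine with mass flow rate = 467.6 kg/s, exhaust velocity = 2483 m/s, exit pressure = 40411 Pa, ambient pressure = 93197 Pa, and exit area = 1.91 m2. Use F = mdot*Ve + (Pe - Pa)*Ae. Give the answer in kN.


F = 467.6 * 2483 + (40411 - 93197) * 1.91 = 1.0602e+06 N = 1060.2 kN

1060.2 kN


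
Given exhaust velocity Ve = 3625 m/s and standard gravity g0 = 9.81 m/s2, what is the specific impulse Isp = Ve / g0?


Isp = Ve / g0 = 3625 / 9.81 = 369.5 s

369.5 s


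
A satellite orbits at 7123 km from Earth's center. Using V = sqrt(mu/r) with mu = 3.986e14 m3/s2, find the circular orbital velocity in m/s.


V = sqrt(3.986e14 / 7123000) = 7481 m/s

7481 m/s


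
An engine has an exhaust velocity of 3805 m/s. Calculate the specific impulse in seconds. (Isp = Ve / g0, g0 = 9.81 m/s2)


Isp = Ve / g0 = 3805 / 9.81 = 387.9 s

387.9 s


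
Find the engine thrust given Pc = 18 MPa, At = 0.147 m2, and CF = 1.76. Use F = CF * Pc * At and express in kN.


F = 1.76 * 18e6 * 0.147 = 4.6570e+06 N = 4657.0 kN

4657.0 kN


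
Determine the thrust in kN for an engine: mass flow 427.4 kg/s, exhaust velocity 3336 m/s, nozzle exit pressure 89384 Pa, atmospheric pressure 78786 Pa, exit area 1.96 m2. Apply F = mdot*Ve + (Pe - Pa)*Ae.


F = 427.4 * 3336 + (89384 - 78786) * 1.96 = 1.4466e+06 N = 1446.6 kN

1446.6 kN


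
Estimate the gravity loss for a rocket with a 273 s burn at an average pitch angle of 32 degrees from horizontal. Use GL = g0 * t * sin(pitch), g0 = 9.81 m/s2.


GL = 9.81 * 273 * sin(32 deg) = 1419 m/s

1419 m/s


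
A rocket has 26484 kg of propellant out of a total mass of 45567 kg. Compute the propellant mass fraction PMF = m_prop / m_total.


PMF = 26484 / 45567 = 0.581

0.581


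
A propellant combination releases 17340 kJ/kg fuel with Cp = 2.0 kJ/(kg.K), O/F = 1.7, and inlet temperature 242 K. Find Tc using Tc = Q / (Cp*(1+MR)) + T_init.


Tc = 17340 / (2.0 * (1 + 1.7)) + 242 = 3453 K

3453 K


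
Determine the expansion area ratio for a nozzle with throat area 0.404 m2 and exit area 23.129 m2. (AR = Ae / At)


AR = 23.129 / 0.404 = 57.2

57.2


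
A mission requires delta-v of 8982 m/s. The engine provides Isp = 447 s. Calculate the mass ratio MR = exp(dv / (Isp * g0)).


Ve = 447 * 9.81 = 4385.07 m/s
MR = exp(8982 / 4385.07) = 7.755

7.755


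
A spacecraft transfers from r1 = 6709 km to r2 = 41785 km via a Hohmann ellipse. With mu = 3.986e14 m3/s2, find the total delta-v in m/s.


V1 = sqrt(mu/r1) = 7707.97 m/s
dV1 = V1*(sqrt(2*r2/(r1+r2)) - 1) = 2410.65 m/s
V2 = sqrt(mu/r2) = 3088.58 m/s
dV2 = V2*(1 - sqrt(2*r1/(r1+r2))) = 1463.93 m/s
Total dV = 3875 m/s

3875 m/s


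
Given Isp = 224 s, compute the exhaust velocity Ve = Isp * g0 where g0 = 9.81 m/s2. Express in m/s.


Ve = Isp * g0 = 224 * 9.81 = 2197.4 m/s

2197.4 m/s


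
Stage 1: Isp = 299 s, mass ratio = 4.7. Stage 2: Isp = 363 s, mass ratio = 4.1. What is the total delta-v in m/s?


dV1 = 299 * 9.81 * ln(4.7) = 4539.3 m/s
dV2 = 363 * 9.81 * ln(4.1) = 5024.6 m/s
Total dV = 4539.3 + 5024.6 = 9563.9 m/s ~ 9564 m/s

9564 m/s


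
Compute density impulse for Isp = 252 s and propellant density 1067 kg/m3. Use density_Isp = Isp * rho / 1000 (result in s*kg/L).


rho*Isp = 252 * 1067 / 1000 = 269 s*kg/L

269 s*kg/L


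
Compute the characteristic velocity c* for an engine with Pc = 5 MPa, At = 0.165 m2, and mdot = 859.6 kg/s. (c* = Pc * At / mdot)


c* = 5e6 * 0.165 / 859.6 = 960 m/s

960 m/s


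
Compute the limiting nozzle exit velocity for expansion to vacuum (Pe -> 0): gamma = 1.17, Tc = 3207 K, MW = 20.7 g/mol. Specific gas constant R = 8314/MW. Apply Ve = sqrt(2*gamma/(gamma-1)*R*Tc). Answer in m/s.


R = 8314 / 20.7 = 401.64 J/(kg.K)
Ve = sqrt(2 * 1.17 / (1.17 - 1) * 401.64 * 3207) = 4211 m/s

4211 m/s


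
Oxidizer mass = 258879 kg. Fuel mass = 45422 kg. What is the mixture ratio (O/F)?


MR = 258879 / 45422 = 5.7

5.7


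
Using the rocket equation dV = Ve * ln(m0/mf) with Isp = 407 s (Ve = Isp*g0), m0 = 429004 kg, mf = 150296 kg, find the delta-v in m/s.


Ve = 407 * 9.81 = 3992.67 m/s
dV = 3992.67 * ln(429004/150296) = 4188 m/s

4188 m/s


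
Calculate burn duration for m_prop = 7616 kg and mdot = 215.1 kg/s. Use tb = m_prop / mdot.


tb = 7616 / 215.1 = 35.4 s

35.4 s


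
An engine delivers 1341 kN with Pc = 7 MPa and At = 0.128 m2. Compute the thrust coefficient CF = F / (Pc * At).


CF = 1341000 / (7e6 * 0.128) = 1.5

1.5


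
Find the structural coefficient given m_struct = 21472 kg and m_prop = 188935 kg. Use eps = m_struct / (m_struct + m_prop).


eps = 21472 / (21472 + 188935) = 0.102

0.102


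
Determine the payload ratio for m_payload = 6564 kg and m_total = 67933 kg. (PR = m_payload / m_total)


PR = 6564 / 67933 = 0.0966

0.0966


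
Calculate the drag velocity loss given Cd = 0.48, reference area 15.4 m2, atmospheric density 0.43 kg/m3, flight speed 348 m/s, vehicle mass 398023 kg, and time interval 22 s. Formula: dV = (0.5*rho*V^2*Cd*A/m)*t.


D = 0.5 * 0.43 * 348^2 * 0.48 * 15.4 = 192468.17 N
a = 192468.17 / 398023 = 0.4836 m/s2
dV = 0.4836 * 22 = 10.6 m/s

10.6 m/s


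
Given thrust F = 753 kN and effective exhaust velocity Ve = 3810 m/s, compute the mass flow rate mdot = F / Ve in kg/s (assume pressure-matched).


mdot = F / Ve = 753000 / 3810 = 197.6 kg/s

197.6 kg/s


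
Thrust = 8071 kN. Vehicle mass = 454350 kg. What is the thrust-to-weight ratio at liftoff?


TWR = 8071000 / (454350 * 9.81) = 1.81

1.81


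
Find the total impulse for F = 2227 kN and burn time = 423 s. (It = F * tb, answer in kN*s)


It = 2227 * 423 = 942021 kN*s

942021 kN*s


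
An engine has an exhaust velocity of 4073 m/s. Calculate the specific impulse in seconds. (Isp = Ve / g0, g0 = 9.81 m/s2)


Isp = Ve / g0 = 4073 / 9.81 = 415.2 s

415.2 s


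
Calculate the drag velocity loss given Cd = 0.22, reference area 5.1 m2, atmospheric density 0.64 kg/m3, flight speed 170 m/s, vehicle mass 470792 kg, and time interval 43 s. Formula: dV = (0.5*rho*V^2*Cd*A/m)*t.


D = 0.5 * 0.64 * 170^2 * 0.22 * 5.1 = 10376.26 N
a = 10376.26 / 470792 = 0.022 m/s2
dV = 0.022 * 43 = 0.9 m/s

0.9 m/s


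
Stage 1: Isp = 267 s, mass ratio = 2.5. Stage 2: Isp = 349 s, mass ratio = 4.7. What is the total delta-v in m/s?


dV1 = 267 * 9.81 * ln(2.5) = 2400.0 m/s
dV2 = 349 * 9.81 * ln(4.7) = 5298.4 m/s
Total dV = 2400.0 + 5298.4 = 7698.4 m/s ~ 7698 m/s

7698 m/s


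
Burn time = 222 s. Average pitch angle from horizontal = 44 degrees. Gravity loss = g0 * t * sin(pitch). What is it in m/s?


GL = 9.81 * 222 * sin(44 deg) = 1513 m/s

1513 m/s


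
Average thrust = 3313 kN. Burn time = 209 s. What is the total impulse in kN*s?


It = 3313 * 209 = 692417 kN*s

692417 kN*s


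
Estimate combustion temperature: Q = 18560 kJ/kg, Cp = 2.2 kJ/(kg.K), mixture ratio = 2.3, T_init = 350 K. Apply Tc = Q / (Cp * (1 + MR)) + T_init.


Tc = 18560 / (2.2 * (1 + 2.3)) + 350 = 2906 K

2906 K


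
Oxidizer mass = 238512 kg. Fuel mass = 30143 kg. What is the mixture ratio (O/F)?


MR = 238512 / 30143 = 7.91

7.91


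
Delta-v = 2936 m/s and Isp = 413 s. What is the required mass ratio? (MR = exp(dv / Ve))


Ve = 413 * 9.81 = 4051.53 m/s
MR = exp(2936 / 4051.53) = 2.064

2.064


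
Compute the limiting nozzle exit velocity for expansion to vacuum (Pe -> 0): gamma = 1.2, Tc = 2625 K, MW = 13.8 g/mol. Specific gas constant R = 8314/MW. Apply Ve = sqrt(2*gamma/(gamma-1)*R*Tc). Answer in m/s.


R = 8314 / 13.8 = 602.46 J/(kg.K)
Ve = sqrt(2 * 1.2 / (1.2 - 1) * 602.46 * 2625) = 4356 m/s

4356 m/s


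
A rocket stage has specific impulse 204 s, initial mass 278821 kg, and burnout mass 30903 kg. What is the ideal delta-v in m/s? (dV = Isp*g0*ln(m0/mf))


Ve = 204 * 9.81 = 2001.24 m/s
dV = 2001.24 * ln(278821/30903) = 4402 m/s

4402 m/s


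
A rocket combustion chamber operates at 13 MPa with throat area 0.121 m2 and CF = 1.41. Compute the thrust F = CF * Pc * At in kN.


F = 1.41 * 13e6 * 0.121 = 2.2179e+06 N = 2217.9 kN

2217.9 kN


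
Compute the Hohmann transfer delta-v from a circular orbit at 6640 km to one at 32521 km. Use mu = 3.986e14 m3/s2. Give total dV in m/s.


V1 = sqrt(mu/r1) = 7747.91 m/s
dV1 = V1*(sqrt(2*r2/(r1+r2)) - 1) = 2237.24 m/s
V2 = sqrt(mu/r2) = 3500.96 m/s
dV2 = V2*(1 - sqrt(2*r1/(r1+r2))) = 1462.23 m/s
Total dV = 3699 m/s

3699 m/s


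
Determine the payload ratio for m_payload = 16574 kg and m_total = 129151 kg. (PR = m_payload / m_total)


PR = 16574 / 129151 = 0.1283

0.1283


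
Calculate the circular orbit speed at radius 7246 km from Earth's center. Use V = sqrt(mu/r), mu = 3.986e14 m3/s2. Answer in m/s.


V = sqrt(3.986e14 / 7246000) = 7417 m/s

7417 m/s


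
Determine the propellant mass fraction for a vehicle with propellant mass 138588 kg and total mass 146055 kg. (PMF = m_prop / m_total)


PMF = 138588 / 146055 = 0.949

0.949


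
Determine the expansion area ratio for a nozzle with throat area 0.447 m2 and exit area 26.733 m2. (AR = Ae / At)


AR = 26.733 / 0.447 = 59.8

59.8


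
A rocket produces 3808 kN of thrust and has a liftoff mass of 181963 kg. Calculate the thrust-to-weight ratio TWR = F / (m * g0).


TWR = 3808000 / (181963 * 9.81) = 2.13

2.13


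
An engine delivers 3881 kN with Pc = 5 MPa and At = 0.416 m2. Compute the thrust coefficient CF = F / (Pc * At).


CF = 3881000 / (5e6 * 0.416) = 1.87

1.87


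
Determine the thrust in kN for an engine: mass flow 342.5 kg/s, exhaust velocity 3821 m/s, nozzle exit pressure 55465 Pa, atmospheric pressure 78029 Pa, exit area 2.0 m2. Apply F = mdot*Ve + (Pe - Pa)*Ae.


F = 342.5 * 3821 + (55465 - 78029) * 2.0 = 1.2636e+06 N = 1263.6 kN

1263.6 kN


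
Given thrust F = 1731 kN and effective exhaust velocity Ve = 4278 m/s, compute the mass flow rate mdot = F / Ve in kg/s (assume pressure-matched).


mdot = F / Ve = 1731000 / 4278 = 404.6 kg/s

404.6 kg/s


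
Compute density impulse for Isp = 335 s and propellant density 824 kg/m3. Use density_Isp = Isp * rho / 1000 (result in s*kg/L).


rho*Isp = 335 * 824 / 1000 = 276 s*kg/L

276 s*kg/L


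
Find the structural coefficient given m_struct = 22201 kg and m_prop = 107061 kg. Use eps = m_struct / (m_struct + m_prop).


eps = 22201 / (22201 + 107061) = 0.1718

0.1718


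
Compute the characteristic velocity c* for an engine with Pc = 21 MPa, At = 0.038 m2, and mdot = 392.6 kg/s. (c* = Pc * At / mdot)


c* = 21e6 * 0.038 / 392.6 = 2033 m/s

2033 m/s


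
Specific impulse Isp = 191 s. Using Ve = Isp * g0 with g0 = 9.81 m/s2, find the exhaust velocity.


Ve = Isp * g0 = 191 * 9.81 = 1873.7 m/s

1873.7 m/s


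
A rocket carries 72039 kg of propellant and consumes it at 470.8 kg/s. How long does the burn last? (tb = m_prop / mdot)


tb = 72039 / 470.8 = 153.0 s

153.0 s


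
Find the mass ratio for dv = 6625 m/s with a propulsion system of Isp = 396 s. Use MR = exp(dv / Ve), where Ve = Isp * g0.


Ve = 396 * 9.81 = 3884.76 m/s
MR = exp(6625 / 3884.76) = 5.503

5.503


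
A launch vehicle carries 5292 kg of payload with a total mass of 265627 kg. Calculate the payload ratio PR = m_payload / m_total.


PR = 5292 / 265627 = 0.0199

0.0199


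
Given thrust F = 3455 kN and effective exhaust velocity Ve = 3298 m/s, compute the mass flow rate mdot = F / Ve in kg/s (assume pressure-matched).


mdot = F / Ve = 3455000 / 3298 = 1047.6 kg/s

1047.6 kg/s


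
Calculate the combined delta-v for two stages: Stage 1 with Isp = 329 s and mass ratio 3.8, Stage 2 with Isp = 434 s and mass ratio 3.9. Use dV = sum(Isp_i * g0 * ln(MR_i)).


dV1 = 329 * 9.81 * ln(3.8) = 4308.7 m/s
dV2 = 434 * 9.81 * ln(3.9) = 5794.4 m/s
Total dV = 4308.7 + 5794.4 = 10103.1 m/s ~ 10103 m/s

10103 m/s


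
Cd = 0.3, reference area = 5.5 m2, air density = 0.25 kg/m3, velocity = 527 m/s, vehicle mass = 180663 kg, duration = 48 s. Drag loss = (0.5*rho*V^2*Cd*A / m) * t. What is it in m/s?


D = 0.5 * 0.25 * 527^2 * 0.3 * 5.5 = 57281.61 N
a = 57281.61 / 180663 = 0.3171 m/s2
dV = 0.3171 * 48 = 15.2 m/s

15.2 m/s


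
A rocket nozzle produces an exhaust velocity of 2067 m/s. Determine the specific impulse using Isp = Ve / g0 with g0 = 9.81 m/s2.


Isp = Ve / g0 = 2067 / 9.81 = 210.7 s

210.7 s


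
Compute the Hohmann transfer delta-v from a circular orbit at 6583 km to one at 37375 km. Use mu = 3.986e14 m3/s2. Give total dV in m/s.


V1 = sqrt(mu/r1) = 7781.38 m/s
dV1 = V1*(sqrt(2*r2/(r1+r2)) - 1) = 2365.75 m/s
V2 = sqrt(mu/r2) = 3265.71 m/s
dV2 = V2*(1 - sqrt(2*r1/(r1+r2))) = 1478.46 m/s
Total dV = 3844 m/s

3844 m/s


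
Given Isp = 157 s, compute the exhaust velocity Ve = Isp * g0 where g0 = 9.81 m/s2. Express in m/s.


Ve = Isp * g0 = 157 * 9.81 = 1540.2 m/s

1540.2 m/s


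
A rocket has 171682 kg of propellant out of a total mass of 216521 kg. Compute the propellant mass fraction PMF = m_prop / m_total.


PMF = 171682 / 216521 = 0.793

0.793


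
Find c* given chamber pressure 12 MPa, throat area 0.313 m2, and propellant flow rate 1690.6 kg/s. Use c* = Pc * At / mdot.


c* = 12e6 * 0.313 / 1690.6 = 2222 m/s

2222 m/s


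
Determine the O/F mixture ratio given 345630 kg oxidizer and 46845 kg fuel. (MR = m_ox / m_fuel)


MR = 345630 / 46845 = 7.38

7.38


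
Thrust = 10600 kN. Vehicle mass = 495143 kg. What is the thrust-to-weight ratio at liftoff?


TWR = 10600000 / (495143 * 9.81) = 2.18

2.18


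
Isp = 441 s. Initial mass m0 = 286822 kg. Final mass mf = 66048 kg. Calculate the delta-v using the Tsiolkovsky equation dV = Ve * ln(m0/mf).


Ve = 441 * 9.81 = 4326.21 m/s
dV = 4326.21 * ln(286822/66048) = 6353 m/s

6353 m/s


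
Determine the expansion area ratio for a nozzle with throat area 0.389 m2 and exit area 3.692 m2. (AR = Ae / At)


AR = 3.692 / 0.389 = 9.5

9.5


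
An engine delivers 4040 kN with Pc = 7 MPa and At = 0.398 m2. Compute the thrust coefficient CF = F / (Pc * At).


CF = 4040000 / (7e6 * 0.398) = 1.45

1.45


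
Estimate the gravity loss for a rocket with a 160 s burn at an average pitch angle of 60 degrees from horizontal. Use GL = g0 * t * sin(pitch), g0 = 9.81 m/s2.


GL = 9.81 * 160 * sin(60 deg) = 1359 m/s

1359 m/s


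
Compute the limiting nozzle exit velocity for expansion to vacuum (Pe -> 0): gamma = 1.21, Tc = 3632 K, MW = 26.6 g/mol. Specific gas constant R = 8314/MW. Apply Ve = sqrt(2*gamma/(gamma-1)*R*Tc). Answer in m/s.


R = 8314 / 26.6 = 312.56 J/(kg.K)
Ve = sqrt(2 * 1.21 / (1.21 - 1) * 312.56 * 3632) = 3617 m/s

3617 m/s


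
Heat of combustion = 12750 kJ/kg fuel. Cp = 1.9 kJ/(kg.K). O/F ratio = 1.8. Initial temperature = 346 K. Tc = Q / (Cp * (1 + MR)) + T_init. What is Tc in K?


Tc = 12750 / (1.9 * (1 + 1.8)) + 346 = 2743 K

2743 K


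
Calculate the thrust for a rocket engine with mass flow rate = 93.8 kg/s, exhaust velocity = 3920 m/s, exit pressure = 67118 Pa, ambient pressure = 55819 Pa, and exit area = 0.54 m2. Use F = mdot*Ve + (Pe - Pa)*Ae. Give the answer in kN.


F = 93.8 * 3920 + (67118 - 55819) * 0.54 = 373797.0 N = 373.8 kN

373.8 kN


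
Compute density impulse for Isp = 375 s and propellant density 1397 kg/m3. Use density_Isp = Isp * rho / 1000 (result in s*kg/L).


rho*Isp = 375 * 1397 / 1000 = 524 s*kg/L

524 s*kg/L


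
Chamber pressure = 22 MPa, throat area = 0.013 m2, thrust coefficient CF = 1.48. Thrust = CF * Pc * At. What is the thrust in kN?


F = 1.48 * 22e6 * 0.013 = 423280.0 N = 423.3 kN

423.3 kN


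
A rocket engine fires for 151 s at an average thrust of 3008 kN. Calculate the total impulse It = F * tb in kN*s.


It = 3008 * 151 = 454208 kN*s

454208 kN*s


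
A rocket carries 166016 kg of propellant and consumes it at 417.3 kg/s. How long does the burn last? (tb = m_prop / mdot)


tb = 166016 / 417.3 = 397.8 s

397.8 s


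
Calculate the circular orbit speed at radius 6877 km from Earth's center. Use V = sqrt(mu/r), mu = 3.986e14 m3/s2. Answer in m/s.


V = sqrt(3.986e14 / 6877000) = 7613 m/s

7613 m/s


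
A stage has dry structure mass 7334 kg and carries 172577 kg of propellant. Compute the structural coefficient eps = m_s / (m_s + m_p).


eps = 7334 / (7334 + 172577) = 0.0408

0.0408


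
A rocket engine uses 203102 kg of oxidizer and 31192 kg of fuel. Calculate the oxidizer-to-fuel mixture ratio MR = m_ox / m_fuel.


MR = 203102 / 31192 = 6.51

6.51


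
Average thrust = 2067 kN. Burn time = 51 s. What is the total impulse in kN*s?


It = 2067 * 51 = 105417 kN*s

105417 kN*s


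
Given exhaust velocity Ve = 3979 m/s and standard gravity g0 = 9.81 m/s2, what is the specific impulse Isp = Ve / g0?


Isp = Ve / g0 = 3979 / 9.81 = 405.6 s

405.6 s


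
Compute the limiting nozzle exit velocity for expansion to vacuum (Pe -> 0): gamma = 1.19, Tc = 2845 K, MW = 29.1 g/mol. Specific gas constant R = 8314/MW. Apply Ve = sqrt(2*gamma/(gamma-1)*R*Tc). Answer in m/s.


R = 8314 / 29.1 = 285.7 J/(kg.K)
Ve = sqrt(2 * 1.19 / (1.19 - 1) * 285.7 * 2845) = 3191 m/s

3191 m/s


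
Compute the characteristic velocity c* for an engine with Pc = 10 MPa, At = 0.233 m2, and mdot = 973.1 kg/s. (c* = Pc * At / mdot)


c* = 10e6 * 0.233 / 973.1 = 2394 m/s

2394 m/s


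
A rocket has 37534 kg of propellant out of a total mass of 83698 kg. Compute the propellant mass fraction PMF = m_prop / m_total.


PMF = 37534 / 83698 = 0.448

0.448


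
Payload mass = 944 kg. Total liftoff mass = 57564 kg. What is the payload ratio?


PR = 944 / 57564 = 0.0164

0.0164


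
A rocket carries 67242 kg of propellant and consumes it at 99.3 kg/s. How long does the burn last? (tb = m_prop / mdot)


tb = 67242 / 99.3 = 677.2 s

677.2 s


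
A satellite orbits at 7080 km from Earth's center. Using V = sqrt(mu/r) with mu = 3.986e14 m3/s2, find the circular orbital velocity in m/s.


V = sqrt(3.986e14 / 7080000) = 7503 m/s

7503 m/s


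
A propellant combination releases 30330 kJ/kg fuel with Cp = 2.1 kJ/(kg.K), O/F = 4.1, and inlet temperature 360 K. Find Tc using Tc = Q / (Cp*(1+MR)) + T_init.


Tc = 30330 / (2.1 * (1 + 4.1)) + 360 = 3192 K

3192 K


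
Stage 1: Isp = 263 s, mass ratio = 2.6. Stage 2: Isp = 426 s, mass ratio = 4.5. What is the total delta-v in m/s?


dV1 = 263 * 9.81 * ln(2.6) = 2465.2 m/s
dV2 = 426 * 9.81 * ln(4.5) = 6285.6 m/s
Total dV = 2465.2 + 6285.6 = 8750.8 m/s ~ 8751 m/s

8751 m/s


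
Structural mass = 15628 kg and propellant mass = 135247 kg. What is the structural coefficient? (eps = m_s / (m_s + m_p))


eps = 15628 / (15628 + 135247) = 0.1036

0.1036


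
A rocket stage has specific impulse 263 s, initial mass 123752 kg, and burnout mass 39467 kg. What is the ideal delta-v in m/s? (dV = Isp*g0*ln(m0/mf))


Ve = 263 * 9.81 = 2580.03 m/s
dV = 2580.03 * ln(123752/39467) = 2948 m/s

2948 m/s


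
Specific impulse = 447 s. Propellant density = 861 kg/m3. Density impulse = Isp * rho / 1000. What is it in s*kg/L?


rho*Isp = 447 * 861 / 1000 = 385 s*kg/L

385 s*kg/L


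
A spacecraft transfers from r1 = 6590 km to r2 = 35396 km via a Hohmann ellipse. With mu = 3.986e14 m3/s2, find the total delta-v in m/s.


V1 = sqrt(mu/r1) = 7777.25 m/s
dV1 = V1*(sqrt(2*r2/(r1+r2)) - 1) = 2321.46 m/s
V2 = sqrt(mu/r2) = 3355.77 m/s
dV2 = V2*(1 - sqrt(2*r1/(r1+r2))) = 1475.6 m/s
Total dV = 3797 m/s

3797 m/s


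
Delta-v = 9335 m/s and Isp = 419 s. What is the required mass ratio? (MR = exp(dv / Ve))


Ve = 419 * 9.81 = 4110.39 m/s
MR = exp(9335 / 4110.39) = 9.69

9.69


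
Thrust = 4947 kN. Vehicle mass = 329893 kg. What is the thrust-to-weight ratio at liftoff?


TWR = 4947000 / (329893 * 9.81) = 1.53

1.53


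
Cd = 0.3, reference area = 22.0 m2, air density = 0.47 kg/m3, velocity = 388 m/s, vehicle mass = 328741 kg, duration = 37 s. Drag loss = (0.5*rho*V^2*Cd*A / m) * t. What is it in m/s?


D = 0.5 * 0.47 * 388^2 * 0.3 * 22.0 = 233493.74 N
a = 233493.74 / 328741 = 0.7103 m/s2
dV = 0.7103 * 37 = 26.3 m/s

26.3 m/s


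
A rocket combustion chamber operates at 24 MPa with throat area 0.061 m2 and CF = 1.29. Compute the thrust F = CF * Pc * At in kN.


F = 1.29 * 24e6 * 0.061 = 1.8886e+06 N = 1888.6 kN

1888.6 kN


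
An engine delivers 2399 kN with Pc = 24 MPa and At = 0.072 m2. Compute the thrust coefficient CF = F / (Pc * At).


CF = 2399000 / (24e6 * 0.072) = 1.39

1.39


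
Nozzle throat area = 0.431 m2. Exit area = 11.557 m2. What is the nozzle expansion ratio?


AR = 11.557 / 0.431 = 26.8

26.8


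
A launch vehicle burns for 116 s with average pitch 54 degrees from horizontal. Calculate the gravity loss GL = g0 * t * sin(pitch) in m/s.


GL = 9.81 * 116 * sin(54 deg) = 921 m/s

921 m/s


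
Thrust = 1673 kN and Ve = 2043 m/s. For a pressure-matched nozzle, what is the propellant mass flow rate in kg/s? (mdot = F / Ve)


mdot = F / Ve = 1673000 / 2043 = 818.9 kg/s

818.9 kg/s


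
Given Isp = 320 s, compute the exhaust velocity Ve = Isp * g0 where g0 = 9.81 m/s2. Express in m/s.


Ve = Isp * g0 = 320 * 9.81 = 3139.2 m/s

3139.2 m/s


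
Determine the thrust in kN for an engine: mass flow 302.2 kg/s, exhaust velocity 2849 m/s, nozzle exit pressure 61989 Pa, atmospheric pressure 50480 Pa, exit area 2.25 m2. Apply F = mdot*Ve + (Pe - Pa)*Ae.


F = 302.2 * 2849 + (61989 - 50480) * 2.25 = 886863.0 N = 886.9 kN

886.9 kN


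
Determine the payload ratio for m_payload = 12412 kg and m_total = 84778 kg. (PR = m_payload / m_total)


PR = 12412 / 84778 = 0.1464

0.1464


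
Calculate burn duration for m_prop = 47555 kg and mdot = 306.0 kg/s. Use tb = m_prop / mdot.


tb = 47555 / 306.0 = 155.4 s

155.4 s


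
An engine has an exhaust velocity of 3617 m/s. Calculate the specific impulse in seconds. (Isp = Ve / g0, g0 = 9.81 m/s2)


Isp = Ve / g0 = 3617 / 9.81 = 368.7 s

368.7 s


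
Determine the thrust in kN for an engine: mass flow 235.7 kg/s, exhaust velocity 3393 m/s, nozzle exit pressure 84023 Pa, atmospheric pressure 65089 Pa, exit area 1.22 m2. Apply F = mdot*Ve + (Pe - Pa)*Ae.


F = 235.7 * 3393 + (84023 - 65089) * 1.22 = 822830.0 N = 822.8 kN

822.8 kN


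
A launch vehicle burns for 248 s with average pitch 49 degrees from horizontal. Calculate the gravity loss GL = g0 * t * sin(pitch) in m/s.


GL = 9.81 * 248 * sin(49 deg) = 1836 m/s

1836 m/s


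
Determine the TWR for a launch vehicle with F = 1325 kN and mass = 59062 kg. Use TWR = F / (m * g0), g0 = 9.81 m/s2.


TWR = 1325000 / (59062 * 9.81) = 2.29

2.29


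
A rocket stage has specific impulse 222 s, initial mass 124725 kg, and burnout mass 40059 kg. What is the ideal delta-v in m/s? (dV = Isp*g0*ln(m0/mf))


Ve = 222 * 9.81 = 2177.82 m/s
dV = 2177.82 * ln(124725/40059) = 2473 m/s

2473 m/s


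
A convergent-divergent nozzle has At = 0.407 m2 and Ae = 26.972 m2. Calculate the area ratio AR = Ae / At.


AR = 26.972 / 0.407 = 66.3

66.3


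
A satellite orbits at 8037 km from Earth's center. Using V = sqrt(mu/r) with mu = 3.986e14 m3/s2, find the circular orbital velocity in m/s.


V = sqrt(3.986e14 / 8037000) = 7042 m/s

7042 m/s


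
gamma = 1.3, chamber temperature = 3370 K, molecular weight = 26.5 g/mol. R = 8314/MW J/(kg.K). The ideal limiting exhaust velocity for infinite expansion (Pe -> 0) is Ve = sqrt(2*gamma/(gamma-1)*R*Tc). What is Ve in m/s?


R = 8314 / 26.5 = 313.74 J/(kg.K)
Ve = sqrt(2 * 1.3 / (1.3 - 1) * 313.74 * 3370) = 3027 m/s

3027 m/s


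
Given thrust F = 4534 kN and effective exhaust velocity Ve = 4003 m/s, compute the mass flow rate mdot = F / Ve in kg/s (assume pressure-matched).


mdot = F / Ve = 4534000 / 4003 = 1132.7 kg/s

1132.7 kg/s


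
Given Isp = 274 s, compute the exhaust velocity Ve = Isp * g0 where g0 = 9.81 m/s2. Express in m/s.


Ve = Isp * g0 = 274 * 9.81 = 2687.9 m/s

2687.9 m/s


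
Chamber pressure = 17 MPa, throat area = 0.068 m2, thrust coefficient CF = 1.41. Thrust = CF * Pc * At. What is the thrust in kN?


F = 1.41 * 17e6 * 0.068 = 1.6300e+06 N = 1630.0 kN

1630.0 kN


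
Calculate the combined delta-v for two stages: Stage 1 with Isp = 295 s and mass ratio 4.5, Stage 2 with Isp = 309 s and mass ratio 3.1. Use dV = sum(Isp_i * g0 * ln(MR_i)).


dV1 = 295 * 9.81 * ln(4.5) = 4352.7 m/s
dV2 = 309 * 9.81 * ln(3.1) = 3429.6 m/s
Total dV = 4352.7 + 3429.6 = 7782.3 m/s ~ 7782 m/s

7782 m/s


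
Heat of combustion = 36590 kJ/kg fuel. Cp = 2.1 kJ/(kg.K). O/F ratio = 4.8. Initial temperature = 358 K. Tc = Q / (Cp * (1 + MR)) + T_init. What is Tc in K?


Tc = 36590 / (2.1 * (1 + 4.8)) + 358 = 3362 K

3362 K


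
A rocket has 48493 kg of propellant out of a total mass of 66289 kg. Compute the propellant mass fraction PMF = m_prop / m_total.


PMF = 48493 / 66289 = 0.732

0.732


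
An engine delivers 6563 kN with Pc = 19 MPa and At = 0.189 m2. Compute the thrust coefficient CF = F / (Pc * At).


CF = 6563000 / (19e6 * 0.189) = 1.83

1.83


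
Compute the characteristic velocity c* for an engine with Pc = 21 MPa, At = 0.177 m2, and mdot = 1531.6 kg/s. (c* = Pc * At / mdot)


c* = 21e6 * 0.177 / 1531.6 = 2427 m/s

2427 m/s


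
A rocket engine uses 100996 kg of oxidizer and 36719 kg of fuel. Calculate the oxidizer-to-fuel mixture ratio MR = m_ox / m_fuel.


MR = 100996 / 36719 = 2.75

2.75


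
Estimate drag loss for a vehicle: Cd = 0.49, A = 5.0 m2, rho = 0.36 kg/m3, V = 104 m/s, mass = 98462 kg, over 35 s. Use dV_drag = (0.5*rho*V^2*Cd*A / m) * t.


D = 0.5 * 0.36 * 104^2 * 0.49 * 5.0 = 4769.86 N
a = 4769.86 / 98462 = 0.0484 m/s2
dV = 0.0484 * 35 = 1.7 m/s

1.7 m/s


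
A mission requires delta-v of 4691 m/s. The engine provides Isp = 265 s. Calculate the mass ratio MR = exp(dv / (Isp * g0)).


Ve = 265 * 9.81 = 2599.65 m/s
MR = exp(4691 / 2599.65) = 6.077

6.077


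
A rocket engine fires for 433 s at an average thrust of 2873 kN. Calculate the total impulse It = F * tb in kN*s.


It = 2873 * 433 = 1244009 kN*s

1244009 kN*s


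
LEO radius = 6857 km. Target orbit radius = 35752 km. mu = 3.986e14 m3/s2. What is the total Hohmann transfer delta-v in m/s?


V1 = sqrt(mu/r1) = 7624.33 m/s
dV1 = V1*(sqrt(2*r2/(r1+r2)) - 1) = 2252.47 m/s
V2 = sqrt(mu/r2) = 3339.02 m/s
dV2 = V2*(1 - sqrt(2*r1/(r1+r2))) = 1444.71 m/s
Total dV = 3697 m/s

3697 m/s


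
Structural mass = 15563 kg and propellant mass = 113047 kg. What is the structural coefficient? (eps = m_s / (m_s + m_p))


eps = 15563 / (15563 + 113047) = 0.121

0.121


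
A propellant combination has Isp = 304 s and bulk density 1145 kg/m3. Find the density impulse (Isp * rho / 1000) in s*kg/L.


rho*Isp = 304 * 1145 / 1000 = 348 s*kg/L

348 s*kg/L


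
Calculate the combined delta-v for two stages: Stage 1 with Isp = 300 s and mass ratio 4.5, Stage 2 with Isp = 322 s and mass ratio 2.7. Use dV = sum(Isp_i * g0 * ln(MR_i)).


dV1 = 300 * 9.81 * ln(4.5) = 4426.5 m/s
dV2 = 322 * 9.81 * ln(2.7) = 3137.5 m/s
Total dV = 4426.5 + 3137.5 = 7564.0 m/s ~ 7564 m/s

7564 m/s


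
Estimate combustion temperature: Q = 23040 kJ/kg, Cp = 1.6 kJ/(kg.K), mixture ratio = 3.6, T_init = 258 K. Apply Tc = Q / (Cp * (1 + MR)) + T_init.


Tc = 23040 / (1.6 * (1 + 3.6)) + 258 = 3388 K

3388 K
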